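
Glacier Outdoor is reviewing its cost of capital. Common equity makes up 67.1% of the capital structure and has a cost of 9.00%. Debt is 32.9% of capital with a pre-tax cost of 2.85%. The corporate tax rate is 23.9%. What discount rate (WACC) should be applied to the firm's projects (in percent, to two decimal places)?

After-tax cost of debt = 2.85% × (1 − 23.9%) = 2.1688%.
WACC = 0.671 × 9.0000% + 0.329 × 2.1688% = 6.7526%.

6.75%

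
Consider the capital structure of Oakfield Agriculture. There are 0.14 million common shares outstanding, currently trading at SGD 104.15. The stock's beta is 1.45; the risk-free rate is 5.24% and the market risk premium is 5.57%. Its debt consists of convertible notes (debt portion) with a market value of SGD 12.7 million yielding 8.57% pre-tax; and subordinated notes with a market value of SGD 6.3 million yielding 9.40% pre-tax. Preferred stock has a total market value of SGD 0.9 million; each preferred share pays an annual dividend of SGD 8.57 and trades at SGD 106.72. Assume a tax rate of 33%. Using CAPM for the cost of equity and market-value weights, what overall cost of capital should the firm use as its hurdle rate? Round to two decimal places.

Cost of equity via CAPM: Re = 5.24% + 1.45 × 5.57% = 13.3165%.
Cost of preferred: Rp = 8.57 / 106.72 = 8.0304%.
Market value of equity E = 104.15 × 0.14m = 14.581m.
Total capital V = 14.581 + 0.9 + 12.7 + 6.3 = 34.481.
Equity: weight = 14.581/34.481 = 0.4229; cost = 13.3165%.
Preferred: weight = 0.9/34.481 = 0.0261; cost = 8.0304%.
Convertible notes (debt portion): weight = 12.7/34.481 = 0.3683; after-tax cost = 8.57% × (1 − 33%) = 5.7419%.
Subordinated notes: weight = 6.3/34.481 = 0.1827; after-tax cost = 9.4% × (1 − 33%) = 6.2980%.
WACC = 0.4229 × 13.3165% + 0.0261 × 8.0304% + 0.3683 × 5.7419% + 0.1827 × 6.2980% = 9.1063%.

9.11%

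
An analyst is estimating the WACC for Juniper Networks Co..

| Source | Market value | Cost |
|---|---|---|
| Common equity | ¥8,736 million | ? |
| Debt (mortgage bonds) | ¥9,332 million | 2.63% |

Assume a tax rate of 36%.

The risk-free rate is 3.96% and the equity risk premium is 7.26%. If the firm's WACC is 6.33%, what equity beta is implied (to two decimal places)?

Total capital V = 8736 + 9332 = 18068.
Equity weight = 8736/18068 = 0.4835.
Mortgage bonds weight = 9332/18068 = 0.5165.
Debt contribution = 0.5165 × 2.63% × (1 − 36%) = 0.8694%.
Required equity contribution = 6.33% − 0.8694% = 5.4606%  ⇒  Re = 11.2938%.
CAPM: 11.2938% = 3.96% + β × 7.26%  ⇒  β = 1.0102.

1.01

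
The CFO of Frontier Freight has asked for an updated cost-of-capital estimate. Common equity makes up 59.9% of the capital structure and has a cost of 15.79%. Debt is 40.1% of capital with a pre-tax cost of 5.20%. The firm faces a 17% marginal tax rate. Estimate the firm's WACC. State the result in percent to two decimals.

11.19%

After-tax cost of debt = 5.2% × (1 − 17%) = 4.3160%.
WACC = 0.599 × 15.7900% + 0.401 × 4.3160% = 11.1889%.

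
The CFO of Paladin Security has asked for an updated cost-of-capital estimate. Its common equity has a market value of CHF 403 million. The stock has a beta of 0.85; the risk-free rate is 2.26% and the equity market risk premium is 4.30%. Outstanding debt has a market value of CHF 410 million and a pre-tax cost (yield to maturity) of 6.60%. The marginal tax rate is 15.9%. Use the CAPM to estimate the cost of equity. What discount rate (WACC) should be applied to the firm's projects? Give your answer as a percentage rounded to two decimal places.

Cost of equity via CAPM: Re = 2.26% + 0.85 × 4.3% = 5.9150%.
Total capital V = 403 + 410 = 813.
Equity: weight = 403/813 = 0.4957; cost = 5.915%.
Debt: weight = 410/813 = 0.5043; after-tax cost = 6.6% × (1 − 15.9%) = 5.5506%.
WACC = 0.4957 × 5.9150% + 0.5043 × 5.5506% = 5.7312%.

5.73%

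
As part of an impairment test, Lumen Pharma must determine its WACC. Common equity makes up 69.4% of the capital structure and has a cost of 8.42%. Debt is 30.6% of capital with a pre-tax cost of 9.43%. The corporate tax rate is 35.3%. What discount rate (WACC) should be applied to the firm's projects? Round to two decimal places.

7.71%

After-tax cost of debt = 9.43% × (1 − 35.3%) = 6.1012%.
WACC = 0.694 × 8.4200% + 0.306 × 6.1012% = 7.7105%.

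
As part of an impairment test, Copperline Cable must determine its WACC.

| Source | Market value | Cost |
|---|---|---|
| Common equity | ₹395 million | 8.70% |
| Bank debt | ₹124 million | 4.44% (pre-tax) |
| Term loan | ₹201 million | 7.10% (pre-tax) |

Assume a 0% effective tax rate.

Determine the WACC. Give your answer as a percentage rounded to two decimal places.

7.52%

Total capital V = 395 + 124 + 201 = 720.
Equity: weight = 395/720 = 0.5486; cost = 8.7%.
Bank debt: weight = 124/720 = 0.1722; after-tax cost = 4.44% × (1 − 0%) = 4.4400%.
Term loan: weight = 201/720 = 0.2792; after-tax cost = 7.1% × (1 − 0%) = 7.1000%.
WACC = 0.5486 × 8.7000% + 0.1722 × 4.4400% + 0.2792 × 7.1000% = 7.5197%.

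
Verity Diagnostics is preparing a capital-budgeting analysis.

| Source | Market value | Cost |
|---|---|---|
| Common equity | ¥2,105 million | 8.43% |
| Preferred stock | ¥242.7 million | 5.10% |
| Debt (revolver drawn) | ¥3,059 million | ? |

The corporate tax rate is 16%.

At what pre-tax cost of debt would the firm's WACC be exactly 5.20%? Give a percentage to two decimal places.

3.55%

Total capital V = 2105 + 242.7 + 3059 = 5406.7.
Equity weight = 2105/5406.7 = 0.3893.
Preferred weight = 242.7/5406.7 = 0.0449.
Revolver drawn weight = 3059/5406.7 = 0.5658.
Equity contribution = 0.3893 × 8.43% = 3.2821%.
Preferred contribution = 0.0449 × 5.1% = 0.2289%.
Remaining for debt = 5.2% − 3.5110% = 1.6890%.
Rd × (1 − 16%) × 0.5658 = 1.6890%  ⇒  Rd = 3.5539%.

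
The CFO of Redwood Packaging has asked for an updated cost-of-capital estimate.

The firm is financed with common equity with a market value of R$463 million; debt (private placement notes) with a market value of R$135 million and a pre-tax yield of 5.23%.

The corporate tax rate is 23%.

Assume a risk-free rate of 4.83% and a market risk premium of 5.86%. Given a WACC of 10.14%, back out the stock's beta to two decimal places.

1.21

Total capital V = 463 + 135 = 598.
Equity weight = 463/598 = 0.7742.
Private placement notes weight = 135/598 = 0.2258.
Debt contribution = 0.2258 × 5.23% × (1 − 23%) = 0.9091%.
Required equity contribution = 10.14% − 0.9091% = 9.2309%  ⇒  Re = 11.9224%.
CAPM: 11.9224% = 4.83% + β × 5.86%  ⇒  β = 1.2103.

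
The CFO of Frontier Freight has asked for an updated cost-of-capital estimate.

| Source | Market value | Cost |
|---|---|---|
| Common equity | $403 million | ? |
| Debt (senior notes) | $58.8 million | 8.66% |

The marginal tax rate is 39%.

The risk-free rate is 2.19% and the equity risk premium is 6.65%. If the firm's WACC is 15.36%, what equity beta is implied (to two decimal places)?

2.20

Total capital V = 403 + 58.8 = 461.8.
Equity weight = 403/461.8 = 0.8727.
Senior notes weight = 58.8/461.8 = 0.1273.
Debt contribution = 0.1273 × 8.66% × (1 − 39%) = 0.6726%.
Required equity contribution = 15.36% − 0.6726% = 14.6874%  ⇒  Re = 16.8304%.
CAPM: 16.8304% = 2.19% + β × 6.65%  ⇒  β = 2.2016.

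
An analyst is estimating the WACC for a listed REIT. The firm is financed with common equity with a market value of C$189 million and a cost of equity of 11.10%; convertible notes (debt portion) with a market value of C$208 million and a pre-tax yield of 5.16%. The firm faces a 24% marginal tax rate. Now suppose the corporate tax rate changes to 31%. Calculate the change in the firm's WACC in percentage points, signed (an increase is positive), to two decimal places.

Current WACC:
Total capital V = 189 + 208 = 397.
Equity: weight = 189/397 = 0.4761; cost = 11.1%.
Convertible notes (debt portion): weight = 208/397 = 0.5239; after-tax cost = 5.16% × (1 − 24%) = 3.9216%.
WACC = 0.4761 × 11.1000% + 0.5239 × 3.9216% = 7.3390%.
After the change:
Total capital V = 189 + 208 = 397.
Equity: weight = 189/397 = 0.4761; cost = 11.1%.
Convertible notes (debt portion): weight = 208/397 = 0.5239; after-tax cost = 5.16% × (1 − 31%) = 3.5604%.
WACC = 0.4761 × 11.1000% + 0.5239 × 3.5604% = 7.1498%.
Change in WACC = 7.1498% − 7.3390% = -0.1892 pp.

-0.19 pp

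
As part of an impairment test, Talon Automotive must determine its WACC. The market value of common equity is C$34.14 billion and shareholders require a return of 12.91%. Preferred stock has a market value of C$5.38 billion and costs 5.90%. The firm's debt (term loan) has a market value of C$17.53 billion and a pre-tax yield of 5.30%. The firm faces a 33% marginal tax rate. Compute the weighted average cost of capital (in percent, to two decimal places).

9.37%

Total capital V = 34.14 + 5.38 + 17.53 = 57.05.
Equity: weight = 34.14/57.05 = 0.5984; cost = 12.91%.
Preferred: weight = 5.38/57.05 = 0.0943; cost = 5.9%.
Term loan: weight = 17.53/57.05 = 0.3073; after-tax cost = 5.3% × (1 − 33%) = 3.5510%.
WACC = 0.5984 × 12.9100% + 0.0943 × 5.9000% + 0.3073 × 3.5510% = 9.3732%.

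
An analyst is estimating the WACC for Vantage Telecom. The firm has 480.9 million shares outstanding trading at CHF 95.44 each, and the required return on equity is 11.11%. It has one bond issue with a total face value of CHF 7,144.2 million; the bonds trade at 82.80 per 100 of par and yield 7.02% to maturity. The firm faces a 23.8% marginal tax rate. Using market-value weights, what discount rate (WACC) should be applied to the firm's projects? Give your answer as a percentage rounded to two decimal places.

10.45%

Market value of equity E = 95.44 × 480.9m = 45897.096m. Market value of debt D = 7144.2m × 82.8/100 = 5915.3976m.
Total capital V = 45897.096 + 5915.3976 = 51812.4936.
Equity: weight = 45897.096/51812.4936 = 0.8858; cost = 11.11%.
Bonds outstanding: weight = 5915.3976/51812.4936 = 0.1142; after-tax cost = 7.02% × (1 − 23.8%) = 5.3492%.
WACC = 0.8858 × 11.1100% + 0.1142 × 5.3492% = 10.4523%.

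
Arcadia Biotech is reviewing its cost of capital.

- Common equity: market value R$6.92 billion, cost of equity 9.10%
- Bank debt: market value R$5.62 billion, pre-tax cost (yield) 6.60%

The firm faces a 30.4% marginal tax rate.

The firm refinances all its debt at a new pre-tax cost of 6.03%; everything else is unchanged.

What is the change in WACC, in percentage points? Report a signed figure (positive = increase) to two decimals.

-0.18 pp

Current WACC:
Total capital V = 6.92 + 5.62 = 12.54.
Equity: weight = 6.92/12.54 = 0.5518; cost = 9.1%.
Bank debt: weight = 5.62/12.54 = 0.4482; after-tax cost = 6.6% × (1 − 30.4%) = 4.5936%.
WACC = 0.5518 × 9.1000% + 0.4482 × 4.5936% = 7.0804%.
After the change:
Total capital V = 6.92 + 5.62 = 12.54.
Equity: weight = 6.92/12.54 = 0.5518; cost = 9.1%.
Bank debt: weight = 5.62/12.54 = 0.4482; after-tax cost = 6.03% × (1 − 30.4%) = 4.1969%.
WACC = 0.5518 × 9.1000% + 0.4482 × 4.1969% = 6.9026%.
Change in WACC = 6.9026% − 7.0804% = -0.1778 pp.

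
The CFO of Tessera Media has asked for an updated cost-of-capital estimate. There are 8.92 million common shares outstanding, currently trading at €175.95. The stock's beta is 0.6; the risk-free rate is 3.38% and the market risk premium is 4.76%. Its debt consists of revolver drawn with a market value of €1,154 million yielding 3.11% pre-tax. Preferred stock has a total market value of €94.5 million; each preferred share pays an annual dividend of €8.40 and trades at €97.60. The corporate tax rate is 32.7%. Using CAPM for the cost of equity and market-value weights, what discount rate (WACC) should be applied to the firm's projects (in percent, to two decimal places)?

4.62%

Cost of equity via CAPM: Re = 3.38% + 0.6 × 4.76% = 6.2360%.
Cost of preferred: Rp = 8.4 / 97.6 = 8.6066%.
Market value of equity E = 175.95 × 8.92m = 1569.474m.
Total capital V = 1569.474 + 94.5 + 1154 = 2817.974.
Equity: weight = 1569.474/2817.974 = 0.5570; cost = 6.236%.
Preferred: weight = 94.5/2817.974 = 0.0335; cost = 8.6066%.
Revolver drawn: weight = 1154/2817.974 = 0.4095; after-tax cost = 3.11% × (1 − 32.7%) = 2.0930%.
WACC = 0.5570 × 6.2360% + 0.0335 × 8.6066% + 0.4095 × 2.0930% = 4.6189%.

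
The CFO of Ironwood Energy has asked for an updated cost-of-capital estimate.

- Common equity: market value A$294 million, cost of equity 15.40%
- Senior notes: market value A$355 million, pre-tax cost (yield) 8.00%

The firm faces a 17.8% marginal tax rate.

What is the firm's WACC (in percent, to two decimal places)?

Total capital V = 294 + 355 = 649.
Equity: weight = 294/649 = 0.4530; cost = 15.4%.
Senior notes: weight = 355/649 = 0.5470; after-tax cost = 8% × (1 − 17.8%) = 6.5760%.
WACC = 0.4530 × 15.4000% + 0.5470 × 6.5760% = 10.5733%.

10.57%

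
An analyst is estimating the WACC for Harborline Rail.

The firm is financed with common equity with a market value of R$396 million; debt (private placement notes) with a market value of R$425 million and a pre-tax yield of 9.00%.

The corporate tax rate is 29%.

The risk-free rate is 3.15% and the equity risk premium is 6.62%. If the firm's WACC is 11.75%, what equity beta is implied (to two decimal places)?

Total capital V = 396 + 425 = 821.
Equity weight = 396/821 = 0.4823.
Private placement notes weight = 425/821 = 0.5177.
Debt contribution = 0.5177 × 9% × (1 − 29%) = 3.3079%.
Required equity contribution = 11.75% − 3.3079% = 8.4421%  ⇒  Re = 17.5025%.
CAPM: 17.5025% = 3.15% + β × 6.62%  ⇒  β = 2.1681.

2.17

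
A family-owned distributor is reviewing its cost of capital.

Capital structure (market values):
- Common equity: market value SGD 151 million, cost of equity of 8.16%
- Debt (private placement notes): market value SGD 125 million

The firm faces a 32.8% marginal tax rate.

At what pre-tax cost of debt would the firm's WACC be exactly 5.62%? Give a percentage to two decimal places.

Total capital V = 151 + 125 = 276.
Equity weight = 151/276 = 0.5471.
Private placement notes weight = 125/276 = 0.4529.
Equity contribution = 0.5471 × 8.16% = 4.4643%.
Remaining for debt = 5.62% − 4.4643% = 1.1557%.
Rd × (1 − 32.8%) × 0.4529 = 1.1557%  ⇒  Rd = 3.7971%.

3.80%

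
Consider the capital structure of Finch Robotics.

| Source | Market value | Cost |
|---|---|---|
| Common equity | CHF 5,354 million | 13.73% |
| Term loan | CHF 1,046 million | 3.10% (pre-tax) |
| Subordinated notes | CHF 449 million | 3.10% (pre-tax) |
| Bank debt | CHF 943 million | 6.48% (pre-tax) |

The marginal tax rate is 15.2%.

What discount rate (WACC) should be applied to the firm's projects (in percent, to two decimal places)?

10.60%

Total capital V = 5354 + 1046 + 449 + 943 = 7792.
Equity: weight = 5354/7792 = 0.6871; cost = 13.73%.
Term loan: weight = 1046/7792 = 0.1342; after-tax cost = 3.1% × (1 − 15.2%) = 2.6288%.
Subordinated notes: weight = 449/7792 = 0.0576; after-tax cost = 3.1% × (1 − 15.2%) = 2.6288%.
Bank debt: weight = 943/7792 = 0.1210; after-tax cost = 6.48% × (1 − 15.2%) = 5.4950%.
WACC = 0.6871 × 13.7300% + 0.1342 × 2.6288% + 0.0576 × 2.6288% + 0.1210 × 5.4950% = 10.6035%.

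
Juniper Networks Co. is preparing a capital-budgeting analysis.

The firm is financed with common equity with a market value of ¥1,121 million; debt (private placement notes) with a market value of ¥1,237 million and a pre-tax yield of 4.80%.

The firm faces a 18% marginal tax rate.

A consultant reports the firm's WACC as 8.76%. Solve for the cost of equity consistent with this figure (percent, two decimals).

14.08%

Total capital V = 1121 + 1237 = 2358.
Equity weight = 1121/2358 = 0.4754.
Private placement notes weight = 1237/2358 = 0.5246.
Debt contribution = 0.5246 × 4.8% × (1 − 18%) = 2.0648%.
Required equity contribution = 8.76% − 2.0648% = 6.6952%.
Re = 6.6952% / 0.4754 = 14.0832%.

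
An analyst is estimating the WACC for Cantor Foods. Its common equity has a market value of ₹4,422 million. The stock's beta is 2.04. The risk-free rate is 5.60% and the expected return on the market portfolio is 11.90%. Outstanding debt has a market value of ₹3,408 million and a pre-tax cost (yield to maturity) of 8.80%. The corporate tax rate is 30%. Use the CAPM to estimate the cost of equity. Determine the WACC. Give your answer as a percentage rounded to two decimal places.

Market risk premium = 11.9% − 5.6% = 6.3%.
Cost of equity via CAPM: Re = 5.6% + 2.04 × 6.3% = 18.4520%.
Total capital V = 4422 + 3408 = 7830.
Equity: weight = 4422/7830 = 0.5648; cost = 18.452%.
Debt: weight = 3408/7830 = 0.4352; after-tax cost = 8.8% × (1 − 30%) = 6.1600%.
WACC = 0.5648 × 18.4520% + 0.4352 × 6.1600% = 13.1019%.

13.10%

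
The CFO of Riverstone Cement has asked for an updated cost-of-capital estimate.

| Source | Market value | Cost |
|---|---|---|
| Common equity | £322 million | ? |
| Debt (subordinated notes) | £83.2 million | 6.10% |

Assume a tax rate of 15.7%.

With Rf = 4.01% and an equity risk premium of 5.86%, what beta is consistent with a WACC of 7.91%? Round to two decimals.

0.79

Total capital V = 322 + 83.2 = 405.2.
Equity weight = 322/405.2 = 0.7947.
Subordinated notes weight = 83.2/405.2 = 0.2053.
Debt contribution = 0.2053 × 6.1% × (1 − 15.7%) = 1.0559%.
Required equity contribution = 7.91% − 1.0559% = 6.8541%  ⇒  Re = 8.6251%.
CAPM: 8.6251% = 4.01% + β × 5.86%  ⇒  β = 0.7876.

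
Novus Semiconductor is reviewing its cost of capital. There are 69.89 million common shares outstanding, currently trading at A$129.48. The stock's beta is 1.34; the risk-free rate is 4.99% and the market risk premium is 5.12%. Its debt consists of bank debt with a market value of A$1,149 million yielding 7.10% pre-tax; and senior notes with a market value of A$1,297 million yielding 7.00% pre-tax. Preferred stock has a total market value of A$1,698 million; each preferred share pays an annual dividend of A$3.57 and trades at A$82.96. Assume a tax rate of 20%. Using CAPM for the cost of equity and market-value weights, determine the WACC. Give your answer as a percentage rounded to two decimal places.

Cost of equity via CAPM: Re = 4.99% + 1.34 × 5.12% = 11.8508%.
Cost of preferred: Rp = 3.57 / 82.96 = 4.3033%.
Market value of equity E = 129.48 × 69.89m = 9049.3572m.
Total capital V = 9049.3572 + 1698 + 1149 + 1297 = 13193.3572.
Equity: weight = 9049.3572/13193.3572 = 0.6859; cost = 11.8508%.
Preferred: weight = 1698/13193.3572 = 0.1287; cost = 4.3033%.
Bank debt: weight = 1149/13193.3572 = 0.0871; after-tax cost = 7.1% × (1 − 20%) = 5.6800%.
Senior notes: weight = 1297/13193.3572 = 0.0983; after-tax cost = 7% × (1 − 20%) = 5.6000%.
WACC = 0.6859 × 11.8508% + 0.1287 × 4.3033% + 0.0871 × 5.6800% + 0.0983 × 5.6000% = 9.7275%.

9.73%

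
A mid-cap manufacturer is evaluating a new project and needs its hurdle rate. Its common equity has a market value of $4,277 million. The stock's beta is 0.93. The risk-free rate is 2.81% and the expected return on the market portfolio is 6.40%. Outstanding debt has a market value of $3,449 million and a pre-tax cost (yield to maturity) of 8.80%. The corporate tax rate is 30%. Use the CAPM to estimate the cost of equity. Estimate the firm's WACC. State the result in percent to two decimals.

Market risk premium = 6.4% − 2.81% = 3.59%.
Cost of equity via CAPM: Re = 2.81% + 0.93 × 3.59% = 6.1487%.
Total capital V = 4277 + 3449 = 7726.
Equity: weight = 4277/7726 = 0.5536; cost = 6.1487%.
Debt: weight = 3449/7726 = 0.4464; after-tax cost = 8.8% × (1 − 30%) = 6.1600%.
WACC = 0.5536 × 6.1487% + 0.4464 × 6.1600% = 6.1537%.

6.15%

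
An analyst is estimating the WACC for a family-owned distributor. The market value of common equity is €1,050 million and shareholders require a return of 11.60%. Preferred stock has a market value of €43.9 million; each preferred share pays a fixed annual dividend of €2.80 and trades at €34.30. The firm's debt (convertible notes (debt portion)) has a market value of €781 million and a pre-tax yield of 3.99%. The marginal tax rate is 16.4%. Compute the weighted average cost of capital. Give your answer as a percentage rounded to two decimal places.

Cost of preferred: Rp = 2.8 / 34.3 = 8.1633%.
Total capital V = 1050 + 43.9 + 781 = 1874.9.
Equity: weight = 1050/1874.9 = 0.5600; cost = 11.6%.
Preferred: weight = 43.9/1874.9 = 0.0234; cost = 8.1633%.
Convertible notes (debt portion): weight = 781/1874.9 = 0.4166; after-tax cost = 3.99% × (1 − 16.4%) = 3.3356%.
WACC = 0.5600 × 11.6000% + 0.0234 × 8.1633% + 0.4166 × 3.3356% = 8.0770%.

8.08%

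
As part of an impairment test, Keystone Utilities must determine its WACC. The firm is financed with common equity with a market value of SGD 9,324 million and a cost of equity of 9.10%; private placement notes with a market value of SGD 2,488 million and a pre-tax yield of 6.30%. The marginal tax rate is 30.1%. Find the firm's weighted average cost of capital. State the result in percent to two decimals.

Total capital V = 9324 + 2488 = 11812.
Equity: weight = 9324/11812 = 0.7894; cost = 9.1%.
Private placement notes: weight = 2488/11812 = 0.2106; after-tax cost = 6.3% × (1 − 30.1%) = 4.4037%.
WACC = 0.7894 × 9.1000% + 0.2106 × 4.4037% = 8.1108%.

8.11%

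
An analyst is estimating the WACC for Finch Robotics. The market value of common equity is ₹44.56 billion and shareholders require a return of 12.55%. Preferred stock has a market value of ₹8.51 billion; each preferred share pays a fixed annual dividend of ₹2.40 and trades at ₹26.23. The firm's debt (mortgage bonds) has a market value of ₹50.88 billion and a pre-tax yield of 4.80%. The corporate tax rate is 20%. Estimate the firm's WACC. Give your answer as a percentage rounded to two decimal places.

8.01%

Cost of preferred: Rp = 2.4 / 26.23 = 9.1498%.
Total capital V = 44.56 + 8.51 + 50.88 = 103.95.
Equity: weight = 44.56/103.95 = 0.4287; cost = 12.55%.
Preferred: weight = 8.51/103.95 = 0.0819; cost = 9.1498%.
Mortgage bonds: weight = 50.88/103.95 = 0.4895; after-tax cost = 4.8% × (1 − 20%) = 3.8400%.
WACC = 0.4287 × 12.5500% + 0.0819 × 9.1498% + 0.4895 × 3.8400% = 8.0084%.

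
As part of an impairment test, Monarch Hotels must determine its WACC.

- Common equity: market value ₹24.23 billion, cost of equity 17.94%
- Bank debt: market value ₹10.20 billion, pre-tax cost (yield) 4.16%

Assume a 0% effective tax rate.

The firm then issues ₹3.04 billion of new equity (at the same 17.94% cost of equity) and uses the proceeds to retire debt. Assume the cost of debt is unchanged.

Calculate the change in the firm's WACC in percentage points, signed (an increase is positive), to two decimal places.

Current WACC:
Total capital V = 24.23 + 10.2 = 34.43.
Equity: weight = 24.23/34.43 = 0.7037; cost = 17.94%.
Bank debt: weight = 10.2/34.43 = 0.2963; after-tax cost = 4.16% × (1 − 0%) = 4.1600%.
WACC = 0.7037 × 17.9400% + 0.2963 × 4.1600% = 13.8576%.
After the change:
Total capital V = 27.27 + 7.16 = 34.43.
Equity: weight = 27.27/34.43 = 0.7920; cost = 17.94%.
Bank debt: weight = 7.16/34.43 = 0.2080; after-tax cost = 4.16% × (1 − 0%) = 4.1600%.
WACC = 0.7920 × 17.9400% + 0.2080 × 4.1600% = 15.0743%.
Change in WACC = 15.0743% − 13.8576% = 1.2167 pp.

+1.22 pp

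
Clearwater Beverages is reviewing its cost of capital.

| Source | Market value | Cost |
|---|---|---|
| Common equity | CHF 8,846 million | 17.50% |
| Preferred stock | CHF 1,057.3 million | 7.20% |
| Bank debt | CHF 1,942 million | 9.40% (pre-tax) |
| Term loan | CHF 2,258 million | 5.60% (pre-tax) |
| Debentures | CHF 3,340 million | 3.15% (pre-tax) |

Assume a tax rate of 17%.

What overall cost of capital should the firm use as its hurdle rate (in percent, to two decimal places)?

Total capital V = 8846 + 1057.3 + 1942 + 2258 + 3340 = 17443.3.
Equity: weight = 8846/17443.3 = 0.5071; cost = 17.5%.
Preferred: weight = 1057.3/17443.3 = 0.0606; cost = 7.2%.
Bank debt: weight = 1942/17443.3 = 0.1113; after-tax cost = 9.4% × (1 − 17%) = 7.8020%.
Term loan: weight = 2258/17443.3 = 0.1294; after-tax cost = 5.6% × (1 − 17%) = 4.6480%.
Debentures: weight = 3340/17443.3 = 0.1915; after-tax cost = 3.15% × (1 − 17%) = 2.6145%.
WACC = 0.5071 × 17.5000% + 0.0606 × 7.2000% + 0.1113 × 7.8020% + 0.1294 × 4.6480% + 0.1915 × 2.6145% = 11.2821%.

11.28%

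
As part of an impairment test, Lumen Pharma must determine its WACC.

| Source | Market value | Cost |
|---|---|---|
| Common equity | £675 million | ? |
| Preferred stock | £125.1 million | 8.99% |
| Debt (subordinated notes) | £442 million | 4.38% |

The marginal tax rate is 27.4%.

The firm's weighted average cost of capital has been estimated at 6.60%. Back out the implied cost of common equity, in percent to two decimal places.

8.40%

Total capital V = 675 + 125.1 + 442 = 1242.1.
Equity weight = 675/1242.1 = 0.5434.
Preferred weight = 125.1/1242.1 = 0.1007.
Subordinated notes weight = 442/1242.1 = 0.3558.
Debt contribution = 0.3558 × 4.38% × (1 − 27.4%) = 1.1316%.
Preferred contribution = 0.1007 × 8.99% = 0.9054%.
Required equity contribution = 6.6% − 2.0370% = 4.5630%.
Re = 4.5630% / 0.5434 = 8.3966%.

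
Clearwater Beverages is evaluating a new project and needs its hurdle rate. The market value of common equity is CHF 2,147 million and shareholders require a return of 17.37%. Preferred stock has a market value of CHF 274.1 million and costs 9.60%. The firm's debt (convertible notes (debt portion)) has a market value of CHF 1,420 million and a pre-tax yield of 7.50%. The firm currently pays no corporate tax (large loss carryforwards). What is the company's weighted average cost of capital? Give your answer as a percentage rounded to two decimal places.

Total capital V = 2147 + 274.1 + 1420 = 3841.1.
Equity: weight = 2147/3841.1 = 0.5590; cost = 17.37%.
Preferred: weight = 274.1/3841.1 = 0.0714; cost = 9.6%.
Convertible notes (debt portion): weight = 1420/3841.1 = 0.3697; after-tax cost = 7.5% × (1 − 0%) = 7.5000%.
WACC = 0.5590 × 17.3700% + 0.0714 × 9.6000% + 0.3697 × 7.5000% = 13.1667%.

13.17%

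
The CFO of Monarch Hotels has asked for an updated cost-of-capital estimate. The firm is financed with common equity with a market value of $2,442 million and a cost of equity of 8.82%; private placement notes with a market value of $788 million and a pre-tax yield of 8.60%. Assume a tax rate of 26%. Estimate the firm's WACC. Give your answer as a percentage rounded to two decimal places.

Total capital V = 2442 + 788 = 3230.
Equity: weight = 2442/3230 = 0.7560; cost = 8.82%.
Private placement notes: weight = 788/3230 = 0.2440; after-tax cost = 8.6% × (1 − 26%) = 6.3640%.
WACC = 0.7560 × 8.8200% + 0.2440 × 6.3640% = 8.2208%.

8.22%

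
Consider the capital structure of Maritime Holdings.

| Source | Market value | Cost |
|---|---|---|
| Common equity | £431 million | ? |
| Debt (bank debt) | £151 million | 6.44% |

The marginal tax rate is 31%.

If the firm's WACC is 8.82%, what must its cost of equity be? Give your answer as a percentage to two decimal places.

Total capital V = 431 + 151 = 582.
Equity weight = 431/582 = 0.7405.
Bank debt weight = 151/582 = 0.2595.
Debt contribution = 0.2595 × 6.44% × (1 − 31%) = 1.1529%.
Required equity contribution = 8.82% − 1.1529% = 7.6671%.
Re = 7.6671% / 0.7405 = 10.3533%.

10.35%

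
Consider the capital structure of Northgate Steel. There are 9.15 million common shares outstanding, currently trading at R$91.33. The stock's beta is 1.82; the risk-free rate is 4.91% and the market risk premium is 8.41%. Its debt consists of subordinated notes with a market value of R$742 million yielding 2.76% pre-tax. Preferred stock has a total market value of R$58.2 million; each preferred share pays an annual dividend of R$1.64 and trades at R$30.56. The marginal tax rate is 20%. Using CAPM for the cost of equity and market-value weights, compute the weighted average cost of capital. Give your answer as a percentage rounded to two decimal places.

11.52%

Cost of equity via CAPM: Re = 4.91% + 1.82 × 8.41% = 20.2162%.
Cost of preferred: Rp = 1.64 / 30.56 = 5.3665%.
Market value of equity E = 91.33 × 9.15m = 835.6695m.
Total capital V = 835.6695 + 58.2 + 742 = 1635.8695.
Equity: weight = 835.6695/1635.8695 = 0.5108; cost = 20.2162%.
Preferred: weight = 58.2/1635.8695 = 0.0356; cost = 5.3665%.
Subordinated notes: weight = 742/1635.8695 = 0.4536; after-tax cost = 2.76% × (1 − 20%) = 2.2080%.
WACC = 0.5108 × 20.2162% + 0.0356 × 5.3665% + 0.4536 × 2.2080% = 11.5197%.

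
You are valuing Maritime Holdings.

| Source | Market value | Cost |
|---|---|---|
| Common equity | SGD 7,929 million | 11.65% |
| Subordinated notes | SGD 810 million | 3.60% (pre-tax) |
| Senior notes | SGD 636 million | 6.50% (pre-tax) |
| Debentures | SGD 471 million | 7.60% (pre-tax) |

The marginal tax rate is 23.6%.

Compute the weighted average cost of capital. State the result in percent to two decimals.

10.21%

Total capital V = 7929 + 810 + 636 + 471 = 9846.
Equity: weight = 7929/9846 = 0.8053; cost = 11.65%.
Subordinated notes: weight = 810/9846 = 0.0823; after-tax cost = 3.6% × (1 − 23.6%) = 2.7504%.
Senior notes: weight = 636/9846 = 0.0646; after-tax cost = 6.5% × (1 − 23.6%) = 4.9660%.
Debentures: weight = 471/9846 = 0.0478; after-tax cost = 7.6% × (1 − 23.6%) = 5.8064%.
WACC = 0.8053 × 11.6500% + 0.0823 × 2.7504% + 0.0646 × 4.9660% + 0.0478 × 5.8064% = 10.2066%.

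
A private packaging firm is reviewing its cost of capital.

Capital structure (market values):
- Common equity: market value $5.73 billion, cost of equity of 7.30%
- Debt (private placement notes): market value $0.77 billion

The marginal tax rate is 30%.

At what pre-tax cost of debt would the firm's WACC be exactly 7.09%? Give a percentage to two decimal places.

7.90%

Total capital V = 5.73 + 0.77 = 6.5.
Equity weight = 5.73/6.5 = 0.8815.
Private placement notes weight = 0.77/6.5 = 0.1185.
Equity contribution = 0.8815 × 7.3% = 6.4352%.
Remaining for debt = 7.09% − 6.4352% = 0.6548%.
Rd × (1 − 30%) × 0.1185 = 0.6548%  ⇒  Rd = 7.8961%.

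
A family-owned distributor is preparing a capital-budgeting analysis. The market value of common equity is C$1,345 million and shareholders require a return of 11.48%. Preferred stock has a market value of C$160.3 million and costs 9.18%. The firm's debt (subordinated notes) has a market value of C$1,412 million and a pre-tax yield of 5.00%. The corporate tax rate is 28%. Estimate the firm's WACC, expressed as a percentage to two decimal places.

7.54%

Total capital V = 1345 + 160.3 + 1412 = 2917.3.
Equity: weight = 1345/2917.3 = 0.4610; cost = 11.48%.
Preferred: weight = 160.3/2917.3 = 0.0549; cost = 9.18%.
Subordinated notes: weight = 1412/2917.3 = 0.4840; after-tax cost = 5% × (1 − 28%) = 3.6000%.
WACC = 0.4610 × 11.4800% + 0.0549 × 9.1800% + 0.4840 × 3.6000% = 7.5396%.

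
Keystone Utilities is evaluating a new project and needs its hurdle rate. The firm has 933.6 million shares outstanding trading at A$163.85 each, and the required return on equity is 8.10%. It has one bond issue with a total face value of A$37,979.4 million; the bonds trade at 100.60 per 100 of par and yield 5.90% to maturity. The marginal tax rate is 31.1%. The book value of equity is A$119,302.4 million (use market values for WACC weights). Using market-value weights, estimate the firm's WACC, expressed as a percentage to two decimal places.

7.29%

Market value of equity E = 163.85 × 933.6m = 152970.36m. Market value of debt D = 37979.4m × 100.6/100 = 38207.2764m.
Total capital V = 152970.36 + 38207.2764 = 191177.6364.
Equity: weight = 152970.36/191177.6364 = 0.8001; cost = 8.1%.
Bonds outstanding: weight = 38207.2764/191177.6364 = 0.1999; after-tax cost = 5.9% × (1 − 31.1%) = 4.0651%.
WACC = 0.8001 × 8.1000% + 0.1999 × 4.0651% = 7.2936%.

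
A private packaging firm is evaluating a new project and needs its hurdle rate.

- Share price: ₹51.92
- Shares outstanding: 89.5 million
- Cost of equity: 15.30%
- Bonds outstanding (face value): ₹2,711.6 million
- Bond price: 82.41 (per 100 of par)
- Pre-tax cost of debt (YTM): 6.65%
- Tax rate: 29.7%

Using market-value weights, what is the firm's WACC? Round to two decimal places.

11.85%

Market value of equity E = 51.92 × 89.5m = 4646.84m. Market value of debt D = 2711.6m × 82.41/100 = 2234.62956m.
Total capital V = 4646.84 + 2234.62956 = 6881.46956.
Equity: weight = 4646.84/6881.46956 = 0.6753; cost = 15.3%.
Bonds outstanding: weight = 2234.62956/6881.46956 = 0.3247; after-tax cost = 6.65% × (1 − 29.7%) = 4.6750%.
WACC = 0.6753 × 15.3000% + 0.3247 × 4.6750% = 11.8497%.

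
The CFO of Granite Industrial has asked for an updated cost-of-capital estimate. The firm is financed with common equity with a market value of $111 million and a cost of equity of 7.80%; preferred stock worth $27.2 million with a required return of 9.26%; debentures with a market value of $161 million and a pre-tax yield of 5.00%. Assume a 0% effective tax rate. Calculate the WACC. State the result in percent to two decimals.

6.43%

Total capital V = 111 + 27.2 + 161 = 299.2.
Equity: weight = 111/299.2 = 0.3710; cost = 7.8%.
Preferred: weight = 27.2/299.2 = 0.0909; cost = 9.26%.
Debentures: weight = 161/299.2 = 0.5381; after-tax cost = 5% × (1 − 0%) = 5.0000%.
WACC = 0.3710 × 7.8000% + 0.0909 × 9.2600% + 0.5381 × 5.0000% = 6.4260%.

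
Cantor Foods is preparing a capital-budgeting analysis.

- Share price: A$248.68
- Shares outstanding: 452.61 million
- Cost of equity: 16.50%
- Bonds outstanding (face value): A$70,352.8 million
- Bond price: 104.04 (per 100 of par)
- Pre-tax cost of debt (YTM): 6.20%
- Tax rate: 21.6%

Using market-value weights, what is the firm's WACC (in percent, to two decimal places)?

11.91%

Market value of equity E = 248.68 × 452.61m = 112555.0548m. Market value of debt D = 70352.8m × 104.04/100 = 73195.05312m.
Total capital V = 112555.0548 + 73195.05312 = 185750.10792.
Equity: weight = 112555.0548/185750.10792 = 0.6059; cost = 16.5%.
Bonds outstanding: weight = 73195.05312/185750.10792 = 0.3941; after-tax cost = 6.2% × (1 − 21.6%) = 4.8608%.
WACC = 0.6059 × 16.5000% + 0.3941 × 4.8608% = 11.9136%.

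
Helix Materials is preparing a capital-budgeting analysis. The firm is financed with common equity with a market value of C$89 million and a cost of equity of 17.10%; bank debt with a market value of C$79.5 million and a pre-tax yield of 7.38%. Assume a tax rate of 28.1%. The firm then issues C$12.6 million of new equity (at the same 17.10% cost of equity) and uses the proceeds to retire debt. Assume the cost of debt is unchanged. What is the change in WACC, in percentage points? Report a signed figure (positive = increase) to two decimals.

Current WACC:
Total capital V = 89 + 79.5 = 168.5.
Equity: weight = 89/168.5 = 0.5282; cost = 17.1%.
Bank debt: weight = 79.5/168.5 = 0.4718; after-tax cost = 7.38% × (1 − 28.1%) = 5.3062%.
WACC = 0.5282 × 17.1000% + 0.4718 × 5.3062% = 11.5356%.
After the change:
Total capital V = 101.6 + 66.9 = 168.5.
Equity: weight = 101.6/168.5 = 0.6030; cost = 17.1%.
Bank debt: weight = 66.9/168.5 = 0.3970; after-tax cost = 7.38% × (1 − 28.1%) = 5.3062%.
WACC = 0.6030 × 17.1000% + 0.3970 × 5.3062% = 12.4175%.
Change in WACC = 12.4175% − 11.5356% = 0.8819 pp.

+0.88 pp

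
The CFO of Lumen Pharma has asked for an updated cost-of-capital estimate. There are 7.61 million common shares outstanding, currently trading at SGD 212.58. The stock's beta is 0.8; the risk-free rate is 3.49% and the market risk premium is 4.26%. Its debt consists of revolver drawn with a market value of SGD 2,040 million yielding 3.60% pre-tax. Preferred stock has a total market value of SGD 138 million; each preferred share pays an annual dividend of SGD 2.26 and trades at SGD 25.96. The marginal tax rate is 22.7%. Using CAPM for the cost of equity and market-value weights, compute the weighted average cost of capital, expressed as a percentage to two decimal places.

4.75%

Cost of equity via CAPM: Re = 3.49% + 0.8 × 4.26% = 6.8980%.
Cost of preferred: Rp = 2.26 / 25.96 = 8.7057%.
Market value of equity E = 212.58 × 7.61m = 1617.7338m.
Total capital V = 1617.7338 + 138 + 2040 = 3795.7338.
Equity: weight = 1617.7338/3795.7338 = 0.4262; cost = 6.898%.
Preferred: weight = 138/3795.7338 = 0.0364; cost = 8.7057%.
Revolver drawn: weight = 2040/3795.7338 = 0.5374; after-tax cost = 3.6% × (1 − 22.7%) = 2.7828%.
WACC = 0.4262 × 6.8980% + 0.0364 × 8.7057% + 0.5374 × 2.7828% = 4.7520%.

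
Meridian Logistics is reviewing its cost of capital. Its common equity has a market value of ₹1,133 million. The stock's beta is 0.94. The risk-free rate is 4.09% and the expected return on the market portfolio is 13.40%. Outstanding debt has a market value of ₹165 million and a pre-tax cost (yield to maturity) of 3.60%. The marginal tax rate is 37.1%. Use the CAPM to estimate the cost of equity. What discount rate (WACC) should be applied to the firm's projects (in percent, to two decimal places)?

Market risk premium = 13.4% − 4.09% = 9.31%.
Cost of equity via CAPM: Re = 4.09% + 0.94 × 9.31% = 12.8414%.
Total capital V = 1133 + 165 = 1298.
Equity: weight = 1133/1298 = 0.8729; cost = 12.8414%.
Debt: weight = 165/1298 = 0.1271; after-tax cost = 3.6% × (1 − 37.1%) = 2.2644%.
WACC = 0.8729 × 12.8414% + 0.1271 × 2.2644% = 11.4969%.

11.50%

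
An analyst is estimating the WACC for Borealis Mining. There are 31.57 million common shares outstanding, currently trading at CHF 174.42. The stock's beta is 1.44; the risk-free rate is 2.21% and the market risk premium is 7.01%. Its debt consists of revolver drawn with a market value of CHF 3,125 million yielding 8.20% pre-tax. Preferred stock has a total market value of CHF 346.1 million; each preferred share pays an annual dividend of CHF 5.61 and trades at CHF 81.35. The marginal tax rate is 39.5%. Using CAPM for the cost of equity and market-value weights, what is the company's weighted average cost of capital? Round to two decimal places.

9.54%

Cost of equity via CAPM: Re = 2.21% + 1.44 × 7.01% = 12.3044%.
Cost of preferred: Rp = 5.61 / 81.35 = 6.8961%.
Market value of equity E = 174.42 × 31.57m = 5506.4394m.
Total capital V = 5506.4394 + 346.1 + 3125 = 8977.5394.
Equity: weight = 5506.4394/8977.5394 = 0.6134; cost = 12.3044%.
Preferred: weight = 346.1/8977.5394 = 0.0386; cost = 6.8961%.
Revolver drawn: weight = 3125/8977.5394 = 0.3481; after-tax cost = 8.2% × (1 − 39.5%) = 4.9610%.
WACC = 0.6134 × 12.3044% + 0.0386 × 6.8961% + 0.3481 × 4.9610% = 9.5397%.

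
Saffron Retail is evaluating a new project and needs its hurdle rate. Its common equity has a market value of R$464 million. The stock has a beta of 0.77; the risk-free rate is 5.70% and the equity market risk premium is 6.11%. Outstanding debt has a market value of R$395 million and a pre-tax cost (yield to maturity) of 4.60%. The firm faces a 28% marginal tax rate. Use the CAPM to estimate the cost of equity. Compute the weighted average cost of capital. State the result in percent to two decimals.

Cost of equity via CAPM: Re = 5.7% + 0.77 × 6.11% = 10.4047%.
Total capital V = 464 + 395 = 859.
Equity: weight = 464/859 = 0.5402; cost = 10.4047%.
Debt: weight = 395/859 = 0.4598; after-tax cost = 4.6% × (1 − 28%) = 3.3120%.
WACC = 0.5402 × 10.4047% + 0.4598 × 3.3120% = 7.1432%.

7.14%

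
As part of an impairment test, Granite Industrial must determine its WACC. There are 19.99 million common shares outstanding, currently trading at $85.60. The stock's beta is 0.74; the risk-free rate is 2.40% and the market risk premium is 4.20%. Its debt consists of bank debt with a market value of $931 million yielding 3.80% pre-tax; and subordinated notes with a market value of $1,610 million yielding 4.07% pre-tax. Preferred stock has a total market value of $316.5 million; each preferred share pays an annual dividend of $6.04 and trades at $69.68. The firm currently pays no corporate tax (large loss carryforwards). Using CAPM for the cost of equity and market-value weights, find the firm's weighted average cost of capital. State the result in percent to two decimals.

4.87%

Cost of equity via CAPM: Re = 2.4% + 0.74 × 4.2% = 5.5080%.
Cost of preferred: Rp = 6.04 / 69.68 = 8.6682%.
Market value of equity E = 85.6 × 19.99m = 1711.144m.
Total capital V = 1711.144 + 316.5 + 931 + 1610 = 4568.644.
Equity: weight = 1711.144/4568.644 = 0.3745; cost = 5.508%.
Preferred: weight = 316.5/4568.644 = 0.0693; cost = 8.6682%.
Bank debt: weight = 931/4568.644 = 0.2038; after-tax cost = 3.8% × (1 − 0%) = 3.8000%.
Subordinated notes: weight = 1610/4568.644 = 0.3524; after-tax cost = 4.07% × (1 − 0%) = 4.0700%.
WACC = 0.3745 × 5.5080% + 0.0693 × 8.6682% + 0.2038 × 3.8000% + 0.3524 × 4.0700% = 4.8721%.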